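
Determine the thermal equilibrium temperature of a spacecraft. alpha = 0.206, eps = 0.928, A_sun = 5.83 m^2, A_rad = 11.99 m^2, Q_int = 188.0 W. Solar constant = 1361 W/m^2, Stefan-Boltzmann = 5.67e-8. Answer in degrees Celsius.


Numerator = alpha*S*A_sun + Q_int = 0.206*1361*5.83 + 188.0 = 1822.5338 W
Denominator = eps*sigma*A_rad = 0.928*5.67e-8*11.99 = 6.3088502e-07 W/K^4
T^4 = 2.8888525e+09 K^4
T = 231.8362 K = -41.3138 C

-41.3138 degrees Celsius


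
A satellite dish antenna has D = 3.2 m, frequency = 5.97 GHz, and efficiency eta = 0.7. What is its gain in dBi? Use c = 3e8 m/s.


lambda = c/f = 3e8 / 5.97e+09 = 0.05025126 m
G = eta*(pi*D/lambda)^2 = 0.7*(pi*3.2/0.05025126)^2
G = 28015.8559 (linear)
G = 10*log10(28015.8559) = 44.4740 dBi

44.4740 dBi


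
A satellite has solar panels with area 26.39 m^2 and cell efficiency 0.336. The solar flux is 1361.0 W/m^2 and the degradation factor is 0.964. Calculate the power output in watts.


P = area * eta * S * degradation
P = 26.39 * 0.336 * 1361.0 * 0.964
P = 11633.5919 W

11633.5919 W


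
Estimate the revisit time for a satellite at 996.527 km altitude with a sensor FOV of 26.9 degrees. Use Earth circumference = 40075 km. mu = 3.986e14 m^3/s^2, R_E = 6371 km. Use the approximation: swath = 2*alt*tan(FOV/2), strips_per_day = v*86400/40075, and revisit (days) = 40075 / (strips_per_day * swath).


swath = 2*996.527*tan(0.2347468) = 476.6508 km
v = sqrt(mu/r) = 7355.4251 m/s = 7.3554 km/s
strips/day = v*86400/40075 = 7.3554*86400/40075 = 15.8580
coverage/day = strips * swath = 15.8580 * 476.6508 = 7558.7210 km
revisit = 40075 / 7558.7210 = 5.3018 days

5.3018 days


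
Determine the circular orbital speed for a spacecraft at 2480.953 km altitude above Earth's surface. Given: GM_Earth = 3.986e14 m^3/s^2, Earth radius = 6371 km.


r = R_E + alt = 6371.0 + 2480.953 = 8851.9530 km = 8.851953e+06 m
v = sqrt(mu/r) = sqrt(3.986e14 / 8.851953e+06) = 6710.4106 m/s = 6.7104 km/s

6.7104 km/s


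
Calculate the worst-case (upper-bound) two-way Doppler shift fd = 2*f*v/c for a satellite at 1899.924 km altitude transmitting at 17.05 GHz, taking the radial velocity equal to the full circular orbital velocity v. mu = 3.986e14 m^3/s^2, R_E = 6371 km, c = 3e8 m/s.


r = 8.270924e+06 m
v = sqrt(mu/r) = 6942.1123 m/s (worst-case radial velocity)
f = 17.05 GHz = 1.705e+10 Hz
fd = 2*f*v/c = 2*1.705e+10*6942.1123/3.0e+08
fd = 789086.7598 Hz

789086.7598 Hz


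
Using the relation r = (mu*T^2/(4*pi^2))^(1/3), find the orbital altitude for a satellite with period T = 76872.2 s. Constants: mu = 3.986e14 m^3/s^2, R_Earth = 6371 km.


T = 76872.2 s
r = (mu*T^2/(4*pi^2))^(1/3) = (3.986e14 * 76872.2^2 / (4*pi^2))^(1/3)
r = 3.9075576e+07 m = 39075.5764 km
alt = r - R_E = 39075.5764 - 6371 = 32704.5764 km

32704.5764 km


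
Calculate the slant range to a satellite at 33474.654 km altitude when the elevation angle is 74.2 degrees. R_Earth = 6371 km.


h = 33474.654 km, el = 74.2 deg
d = -R_E*sin(el) + sqrt((R_E*sin(el))^2 + 2*R_E*h + h^2)
d = -6371.0000*sin(1.2950) + sqrt((6371.0000*0.962218)^2 + 2*6371.0000*33474.654 + 33474.654^2)
d = 33677.5849 km

33677.5849 km


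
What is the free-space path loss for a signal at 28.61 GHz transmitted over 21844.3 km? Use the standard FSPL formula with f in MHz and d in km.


f = 28.61 GHz = 28610.0000 MHz
d = 21844.3 km
FSPL = 32.44 + 20*log10(28610.0000) + 20*log10(21844.3)
FSPL = 32.44 + 89.1304 + 86.7868
FSPL = 208.3571 dB

208.3571 dB


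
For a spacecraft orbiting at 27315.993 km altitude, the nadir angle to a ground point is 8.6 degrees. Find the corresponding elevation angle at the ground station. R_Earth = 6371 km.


r = R_E + alt = 33686.9930 km
Law of sines in the satellite / Earth-center / ground-point triangle:
  sin(nadir)/R_E = sin(90 + el)/r  =>  cos(el) = (r/R_E)*sin(nadir)
cos(el) = (33686.9930 / 6371.0000) * sin(8.6 deg) = 0.7906759
el = arccos(0.7906759) = 37.7513 deg
(Earth-central angle = 90 - nadir - el = 43.6487 deg)

37.7513 degrees


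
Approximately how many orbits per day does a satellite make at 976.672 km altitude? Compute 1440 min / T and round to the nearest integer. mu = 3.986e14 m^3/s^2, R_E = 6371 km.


r = 7.347672e+06 m
T = 2*pi*sqrt(r^3/mu) = 6268.0992 s = 104.4683 min
revs/day = 1440 / 104.4683 = 13.7841
Rounded: 14 revolutions per day

14 revolutions per day


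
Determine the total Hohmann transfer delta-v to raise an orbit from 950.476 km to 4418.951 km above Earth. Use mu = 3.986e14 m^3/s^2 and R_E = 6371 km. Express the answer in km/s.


r1 = 7321.4760 km = 7.321476e+06 m
r2 = 10789.9510 km = 1.0789951e+07 m
dv1 = sqrt(mu/r1)*(sqrt(2*r2/(r1+r2)) - 1) = 675.5920 m/s
dv2 = sqrt(mu/r2)*(1 - sqrt(2*r1/(r1+r2))) = 612.8903 m/s
total dv = |dv1| + |dv2| = 675.5920 + 612.8903 = 1288.4823 m/s = 1.2885 km/s

1.2885 km/s


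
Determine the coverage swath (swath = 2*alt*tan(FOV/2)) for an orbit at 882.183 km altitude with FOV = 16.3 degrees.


FOV = 16.3 deg = 0.2844887 rad
swath = 2 * alt * tan(FOV/2) = 2 * 882.183 * tan(0.1422443)
swath = 2 * 882.183 * 0.1432115
swath = 252.6775 km

252.6775 km


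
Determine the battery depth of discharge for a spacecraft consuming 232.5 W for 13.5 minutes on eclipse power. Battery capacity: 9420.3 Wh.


E_used = P * t / 60 = 232.5 * 13.5 / 60 = 52.3125 Wh
DOD = E_used / E_total * 100 = 52.3125 / 9420.3 * 100
DOD = 0.5553167 %

0.5553 %


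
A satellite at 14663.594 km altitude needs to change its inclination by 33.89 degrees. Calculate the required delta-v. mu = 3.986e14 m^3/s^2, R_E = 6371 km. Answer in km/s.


r = 21034.5940 km = 2.1034594e+07 m
V = sqrt(mu/r) = 4353.1294 m/s
di = 33.89 deg = 0.5914921 rad
dV = 2*V*sin(di/2) = 2*4353.1294*sin(0.295746)
dV = 2537.4703 m/s = 2.5375 km/s

2.5375 km/s


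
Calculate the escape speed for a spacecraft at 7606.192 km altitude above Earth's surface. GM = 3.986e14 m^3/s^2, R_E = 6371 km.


r = 6371.0 + 7606.192 = 13977.1920 km = 1.3977192e+07 m
v_esc = sqrt(2*mu/r) = sqrt(2*3.986e14 / 1.3977192e+07)
v_esc = 7552.2034 m/s = 7.5522 km/s

7.5522 km/s


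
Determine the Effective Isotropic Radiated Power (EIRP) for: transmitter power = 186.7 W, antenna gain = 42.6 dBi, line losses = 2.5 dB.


Pt = 186.7 W = 22.7114 dBW
EIRP = Pt_dBW + Gt - losses = 22.7114 + 42.6 - 2.5 = 62.8114 dBW

62.8114 dBW


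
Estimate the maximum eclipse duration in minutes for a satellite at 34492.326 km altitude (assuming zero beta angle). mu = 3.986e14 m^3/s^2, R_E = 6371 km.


r = 40863.3260 km
T = 1370.1261 min
Eclipse fraction = arcsin(R_E/r)/pi = arcsin(6371.0000/40863.3260)/pi
= arcsin(0.15591)/pi = 0.04983097
Eclipse duration = 0.04983097 * 1370.1261 = 68.2747 min

68.2747 minutes


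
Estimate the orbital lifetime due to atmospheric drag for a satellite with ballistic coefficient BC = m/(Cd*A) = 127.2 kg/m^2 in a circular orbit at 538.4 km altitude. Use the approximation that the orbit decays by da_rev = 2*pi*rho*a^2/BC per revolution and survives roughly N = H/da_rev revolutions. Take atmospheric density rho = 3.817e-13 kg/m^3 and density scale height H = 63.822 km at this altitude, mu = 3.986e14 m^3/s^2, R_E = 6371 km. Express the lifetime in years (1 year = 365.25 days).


a = R_E + alt = 6909.4000 km = 6.9094e+06 m
da_rev = 2*pi*rho*a^2/BC = 2*pi*3.817e-13*(6.9094e+06)^2/127.2 = 0.900110003 m per revolution
N = H/da_rev = 63822.0000 m / 0.900110003 m = 70904.6669 revolutions
P = 2*pi*sqrt(a^3/mu) = 5715.7303 s
lifetime = N*P = 70904.6669 * 5715.7303 = 4.0527195e+08 s = 4690.6476 days
years = 4690.6476 / 365.25 = 12.8423 years

12.8423 years


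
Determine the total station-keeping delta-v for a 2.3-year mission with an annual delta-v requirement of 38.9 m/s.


dV = rate * years = 38.9 * 2.3
dV = 89.4700 m/s

89.4700 m/s


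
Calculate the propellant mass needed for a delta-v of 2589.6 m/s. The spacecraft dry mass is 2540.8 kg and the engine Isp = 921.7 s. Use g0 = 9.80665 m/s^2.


ve = Isp * g0 = 921.7 * 9.80665 = 9038.789305 m/s
mass ratio = exp(dv/ve) = exp(2589.6/9038.789305) = 1.33175623
m_prop = m_dry * (mr - 1) = 2540.8 * (1.33175623 - 1)
m_prop = 842.9262 kg

842.9262 kg


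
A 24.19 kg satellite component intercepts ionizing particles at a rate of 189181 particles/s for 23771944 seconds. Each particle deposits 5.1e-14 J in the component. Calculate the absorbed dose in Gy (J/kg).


Total energy deposited = rate * time * E_per
  = 189181 * 23771944 * 5.1e-14 = 0.2293572 J
Dose = E_total / mass = 0.2293572 / 24.19
Dose = 0.009481489 Gy

0.0095 Gy


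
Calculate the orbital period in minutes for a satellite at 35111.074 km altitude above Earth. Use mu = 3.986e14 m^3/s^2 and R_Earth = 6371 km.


r = 41482.0740 km = 4.1482074e+07 m
T = 2*pi*sqrt(r^3/mu) = 2*pi*sqrt(7.1380796e+22 / 3.986e14)
T = 84081.7833 s = 1401.3631 min

1401.3631 minutes


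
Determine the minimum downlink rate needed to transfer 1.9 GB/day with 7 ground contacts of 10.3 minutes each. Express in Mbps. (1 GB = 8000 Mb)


total contact time = 7 * 10.3 * 60 = 4326.0000 s
data = 1.9 GB = 15200.0000 Mb
rate = 15200.0000 / 4326.0000 = 3.5136 Mbps

3.5136 Mbps


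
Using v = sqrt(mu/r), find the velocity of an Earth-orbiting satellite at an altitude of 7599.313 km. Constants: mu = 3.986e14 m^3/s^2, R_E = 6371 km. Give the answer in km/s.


r = R_E + alt = 6371.0 + 7599.313 = 13970.3130 km = 1.3970313e+07 m
v = sqrt(mu/r) = sqrt(3.986e14 / 1.3970313e+07) = 5341.5289 m/s = 5.3415 km/s

5.3415 km/s


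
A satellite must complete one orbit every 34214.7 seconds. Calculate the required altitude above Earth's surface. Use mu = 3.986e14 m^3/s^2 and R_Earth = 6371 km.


T = 34214.7 s
r = (mu*T^2/(4*pi^2))^(1/3) = (3.986e14 * 34214.7^2 / (4*pi^2))^(1/3)
r = 2.2778984e+07 m = 22778.9837 km
alt = r - R_E = 22778.9837 - 6371 = 16407.9837 km

16407.9837 km


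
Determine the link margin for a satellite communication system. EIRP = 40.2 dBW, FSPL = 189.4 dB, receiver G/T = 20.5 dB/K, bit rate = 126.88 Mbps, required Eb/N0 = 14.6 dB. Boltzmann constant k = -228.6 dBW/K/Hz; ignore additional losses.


C/N0 = EIRP - FSPL + G/T - k = 40.2 - 189.4 + 20.5 - (-228.6)
C/N0 = 99.9000 dB-Hz
R_b = 126.88 Mbps = 1.2688e+08 bps -> 10*log10(R_b) = 81.0339 dB-Hz
Eb/N0 = C/N0 - 10*log10(R_b) = 99.9000 - 81.0339 = 18.8661 dB
Margin = Eb/N0 - Eb/N0_req = 18.8661 - 14.6 = 4.2661 dB (link closes)

4.2661 dB


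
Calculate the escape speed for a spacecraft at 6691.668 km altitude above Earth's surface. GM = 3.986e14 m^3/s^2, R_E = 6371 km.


r = 6371.0 + 6691.668 = 13062.6680 km = 1.3062668e+07 m
v_esc = sqrt(2*mu/r) = sqrt(2*3.986e14 / 1.3062668e+07)
v_esc = 7812.0983 m/s = 7.8121 km/s

7.8121 km/s


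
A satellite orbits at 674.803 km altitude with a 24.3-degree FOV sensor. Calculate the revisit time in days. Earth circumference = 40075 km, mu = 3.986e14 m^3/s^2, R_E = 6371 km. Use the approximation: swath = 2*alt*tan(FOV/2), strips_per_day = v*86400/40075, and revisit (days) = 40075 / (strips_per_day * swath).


swath = 2*674.803*tan(0.2120575) = 290.5626 km
v = sqrt(mu/r) = 7521.4816 m/s = 7.5215 km/s
strips/day = v*86400/40075 = 7.5215*86400/40075 = 16.2160
coverage/day = strips * swath = 16.2160 * 290.5626 = 4711.7613 km
revisit = 40075 / 4711.7613 = 8.5053 days

8.5053 days


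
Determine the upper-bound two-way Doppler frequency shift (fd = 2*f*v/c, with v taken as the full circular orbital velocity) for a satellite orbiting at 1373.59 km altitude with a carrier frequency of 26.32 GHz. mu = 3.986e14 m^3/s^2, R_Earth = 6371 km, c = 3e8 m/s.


r = 7.74459e+06 m
v = sqrt(mu/r) = 7174.1331 m/s (worst-case radial velocity)
f = 26.32 GHz = 2.632e+10 Hz
fd = 2*f*v/c = 2*2.632e+10*7174.1331/3.0e+08
fd = 1.2588212e+06 Hz

1.2588e+06 Hz


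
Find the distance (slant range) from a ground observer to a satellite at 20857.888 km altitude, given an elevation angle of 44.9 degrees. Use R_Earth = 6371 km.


h = 20857.888 km, el = 44.9 deg
d = -R_E*sin(el) + sqrt((R_E*sin(el))^2 + 2*R_E*h + h^2)
d = -6371.0000*sin(0.7836528) + sqrt((6371.0000*0.7058716)^2 + 2*6371.0000*20857.888 + 20857.888^2)
d = 22355.2046 km

22355.2046 km


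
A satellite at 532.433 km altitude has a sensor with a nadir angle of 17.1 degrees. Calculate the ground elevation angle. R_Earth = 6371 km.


r = R_E + alt = 6903.4330 km
Law of sines in the satellite / Earth-center / ground-point triangle:
  sin(nadir)/R_E = sin(90 + el)/r  =>  cos(el) = (r/R_E)*sin(nadir)
cos(el) = (6903.4330 / 6371.0000) * sin(17.1 deg) = 0.3186137
el = arccos(0.3186137) = 71.4209 deg
(Earth-central angle = 90 - nadir - el = 1.4791 deg)

71.4209 degrees


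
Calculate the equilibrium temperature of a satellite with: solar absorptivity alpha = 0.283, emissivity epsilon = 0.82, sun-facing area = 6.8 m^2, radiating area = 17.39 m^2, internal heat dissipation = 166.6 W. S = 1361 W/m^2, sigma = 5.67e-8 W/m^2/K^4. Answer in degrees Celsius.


Numerator = alpha*S*A_sun + Q_int = 0.283*1361*6.8 + 166.6 = 2785.7084 W
Denominator = eps*sigma*A_rad = 0.82*5.67e-8*17.39 = 8.0853066e-07 W/K^4
T^4 = 3.4453961e+09 K^4
T = 242.2757 K = -30.8743 C

-30.8743 degrees Celsius


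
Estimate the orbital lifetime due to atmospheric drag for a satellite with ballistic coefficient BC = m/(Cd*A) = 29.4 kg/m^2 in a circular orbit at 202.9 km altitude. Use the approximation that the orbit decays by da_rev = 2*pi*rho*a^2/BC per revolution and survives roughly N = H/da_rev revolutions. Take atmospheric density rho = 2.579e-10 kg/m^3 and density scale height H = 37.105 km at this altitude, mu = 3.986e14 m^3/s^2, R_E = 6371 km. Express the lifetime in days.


a = R_E + alt = 6573.9000 km = 6.5739e+06 m
da_rev = 2*pi*rho*a^2/BC = 2*pi*2.579e-10*(6.5739e+06)^2/29.4 = 2381.935883 m per revolution
N = H/da_rev = 37105.0000 m / 2381.935883 m = 15.5777 revolutions
P = 2*pi*sqrt(a^3/mu) = 5304.5172 s
lifetime = N*P = 15.5777 * 5304.5172 = 82631.9935 s = 0.9563888 days

0.9564 days


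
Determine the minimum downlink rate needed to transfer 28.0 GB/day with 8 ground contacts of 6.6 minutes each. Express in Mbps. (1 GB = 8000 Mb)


total contact time = 8 * 6.6 * 60 = 3168.0000 s
data = 28.0 GB = 224000.0000 Mb
rate = 224000.0000 / 3168.0000 = 70.7071 Mbps

70.7071 Mbps


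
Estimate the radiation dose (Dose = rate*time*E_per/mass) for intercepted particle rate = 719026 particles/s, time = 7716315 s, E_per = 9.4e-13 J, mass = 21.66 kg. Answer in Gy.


Total energy deposited = rate * time * E_per
  = 719026 * 7716315 * 9.4e-13 = 5.2153 J
Dose = E_total / mass = 5.2153 / 21.66
Dose = 0.240782 Gy

0.2408 Gy


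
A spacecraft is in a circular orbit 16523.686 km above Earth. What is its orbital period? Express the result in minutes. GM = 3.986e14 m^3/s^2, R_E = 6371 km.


r = 22894.6860 km = 2.2894686e+07 m
T = 2*pi*sqrt(r^3/mu) = 2*pi*sqrt(1.2000631e+22 / 3.986e14)
T = 34475.7131 s = 574.5952 min

574.5952 minutes


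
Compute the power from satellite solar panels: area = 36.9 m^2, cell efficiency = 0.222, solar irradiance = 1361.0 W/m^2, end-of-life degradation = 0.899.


P = area * eta * S * degradation
P = 36.9 * 0.222 * 1361.0 * 0.899
P = 10022.9868 W

10022.9868 W


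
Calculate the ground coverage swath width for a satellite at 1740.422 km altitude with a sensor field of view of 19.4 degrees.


FOV = 19.4 deg = 0.3385939 rad
swath = 2 * alt * tan(FOV/2) = 2 * 1740.422 * tan(0.1692969)
swath = 2 * 1740.422 * 0.1709331
swath = 594.9916 km

594.9916 km


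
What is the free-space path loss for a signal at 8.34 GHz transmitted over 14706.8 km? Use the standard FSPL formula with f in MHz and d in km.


f = 8.34 GHz = 8340.0000 MHz
d = 14706.8 km
FSPL = 32.44 + 20*log10(8340.0000) + 20*log10(14706.8)
FSPL = 32.44 + 78.4233 + 83.3504
FSPL = 194.2137 dB

194.2137 dB


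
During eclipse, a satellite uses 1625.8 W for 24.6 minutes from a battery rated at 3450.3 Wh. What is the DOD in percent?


E_used = P * t / 60 = 1625.8 * 24.6 / 60 = 666.5780 Wh
DOD = E_used / E_total * 100 = 666.5780 / 3450.3 * 100
DOD = 19.3194 %

19.3194 %


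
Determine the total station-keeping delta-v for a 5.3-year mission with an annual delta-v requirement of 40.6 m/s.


dV = rate * years = 40.6 * 5.3
dV = 215.1800 m/s

215.1800 m/s


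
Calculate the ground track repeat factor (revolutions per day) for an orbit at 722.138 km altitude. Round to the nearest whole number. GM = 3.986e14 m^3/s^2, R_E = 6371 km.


r = 7.093138e+06 m
T = 2*pi*sqrt(r^3/mu) = 5945.2324 s = 99.0872 min
revs/day = 1440 / 99.0872 = 14.5327
Rounded: 15 revolutions per day

15 revolutions per day


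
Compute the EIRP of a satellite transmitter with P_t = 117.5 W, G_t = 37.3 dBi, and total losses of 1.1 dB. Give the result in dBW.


Pt = 117.5 W = 20.7004 dBW
EIRP = Pt_dBW + Gt - losses = 20.7004 + 37.3 - 1.1 = 56.9004 dBW

56.9004 dBW


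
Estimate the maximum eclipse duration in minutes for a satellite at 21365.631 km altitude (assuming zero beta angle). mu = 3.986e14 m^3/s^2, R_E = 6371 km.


r = 27736.6310 km
T = 766.1972 min
Eclipse fraction = arcsin(R_E/r)/pi = arcsin(6371.0000/27736.6310)/pi
= arcsin(0.2296962)/pi = 0.07377327
Eclipse duration = 0.07377327 * 766.1972 = 56.5249 min

56.5249 minutes


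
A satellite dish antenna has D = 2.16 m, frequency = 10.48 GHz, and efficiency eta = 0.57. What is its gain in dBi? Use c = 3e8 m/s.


lambda = c/f = 3e8 / 1.048e+10 = 0.02862595 m
G = eta*(pi*D/lambda)^2 = 0.57*(pi*2.16/0.02862595)^2
G = 32030.3850 (linear)
G = 10*log10(32030.3850) = 45.0556 dBi

45.0556 dBi


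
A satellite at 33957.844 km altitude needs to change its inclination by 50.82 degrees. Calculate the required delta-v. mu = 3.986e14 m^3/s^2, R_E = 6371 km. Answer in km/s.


r = 40328.8440 km = 4.0328844e+07 m
V = sqrt(mu/r) = 3143.8424 m/s
di = 50.82 deg = 0.8869763 rad
dV = 2*V*sin(di/2) = 2*3143.8424*sin(0.4434882)
dV = 2698.0002 m/s = 2.6980 km/s

2.6980 km/s


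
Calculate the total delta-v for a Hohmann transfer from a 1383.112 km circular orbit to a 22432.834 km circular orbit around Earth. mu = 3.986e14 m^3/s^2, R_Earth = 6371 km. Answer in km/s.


r1 = 7754.1120 km = 7.754112e+06 m
r2 = 28803.8340 km = 2.8803834e+07 m
dv1 = sqrt(mu/r1)*(sqrt(2*r2/(r1+r2)) - 1) = 1830.4670 m/s
dv2 = sqrt(mu/r2)*(1 - sqrt(2*r1/(r1+r2))) = 1297.1151 m/s
total dv = |dv1| + |dv2| = 1830.4670 + 1297.1151 = 3127.5821 m/s = 3.1276 km/s

3.1276 km/s


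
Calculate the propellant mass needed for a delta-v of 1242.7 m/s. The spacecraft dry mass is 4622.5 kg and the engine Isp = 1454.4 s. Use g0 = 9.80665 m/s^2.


ve = Isp * g0 = 1454.4 * 9.80665 = 14262.791760 m/s
mass ratio = exp(dv/ve) = exp(1242.7/14262.791760) = 1.09103720
m_prop = m_dry * (mr - 1) = 4622.5 * (1.09103720 - 1)
m_prop = 420.8195 kg

420.8195 kg


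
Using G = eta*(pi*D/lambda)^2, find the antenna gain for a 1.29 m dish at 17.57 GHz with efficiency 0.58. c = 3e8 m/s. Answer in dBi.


lambda = c/f = 3e8 / 1.757e+10 = 0.01707456 m
G = eta*(pi*D/lambda)^2 = 0.58*(pi*1.29/0.01707456)^2
G = 32674.4415 (linear)
G = 10*log10(32674.4415) = 45.1421 dBi

45.1421 dBi


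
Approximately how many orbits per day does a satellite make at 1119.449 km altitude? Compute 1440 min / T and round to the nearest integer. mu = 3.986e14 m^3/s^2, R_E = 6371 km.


r = 7.490449e+06 m
T = 2*pi*sqrt(r^3/mu) = 6451.6827 s = 107.5280 min
revs/day = 1440 / 107.5280 = 13.3919
Rounded: 13 revolutions per day

13 revolutions per day


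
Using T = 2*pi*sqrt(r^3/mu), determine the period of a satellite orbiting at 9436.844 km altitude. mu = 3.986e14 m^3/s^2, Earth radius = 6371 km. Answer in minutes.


r = 15807.8440 km = 1.5807844e+07 m
T = 2*pi*sqrt(r^3/mu) = 2*pi*sqrt(3.9501894e+21 / 3.986e14)
T = 19779.7220 s = 329.6620 min

329.6620 minutes


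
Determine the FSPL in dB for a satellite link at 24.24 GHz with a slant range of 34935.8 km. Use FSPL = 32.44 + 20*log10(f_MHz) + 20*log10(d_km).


f = 24.24 GHz = 24240.0000 MHz
d = 34935.8 km
FSPL = 32.44 + 20*log10(24240.0000) + 20*log10(34935.8)
FSPL = 32.44 + 87.6907 + 90.8654
FSPL = 210.9961 dB

210.9961 dB


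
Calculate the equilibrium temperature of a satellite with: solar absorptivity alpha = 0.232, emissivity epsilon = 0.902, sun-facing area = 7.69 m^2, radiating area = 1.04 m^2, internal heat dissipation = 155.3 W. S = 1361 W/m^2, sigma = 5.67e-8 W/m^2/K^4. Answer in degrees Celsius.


Numerator = alpha*S*A_sun + Q_int = 0.232*1361*7.69 + 155.3 = 2583.4329 W
Denominator = eps*sigma*A_rad = 0.902*5.67e-8*1.04 = 5.3189136e-08 W/K^4
T^4 = 4.8570687e+10 K^4
T = 469.4546 K = 196.3046 C

196.3046 degrees Celsius


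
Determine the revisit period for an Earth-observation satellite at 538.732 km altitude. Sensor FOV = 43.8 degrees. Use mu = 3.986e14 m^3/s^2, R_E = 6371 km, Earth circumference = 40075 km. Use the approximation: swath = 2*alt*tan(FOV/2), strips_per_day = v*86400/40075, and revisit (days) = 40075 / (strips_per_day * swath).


swath = 2*538.732*tan(0.3822271) = 433.1378 km
v = sqrt(mu/r) = 7595.1796 m/s = 7.5952 km/s
strips/day = v*86400/40075 = 7.5952*86400/40075 = 16.3749
coverage/day = strips * swath = 16.3749 * 433.1378 = 7092.5808 km
revisit = 40075 / 7092.5808 = 5.6503 days

5.6503 days


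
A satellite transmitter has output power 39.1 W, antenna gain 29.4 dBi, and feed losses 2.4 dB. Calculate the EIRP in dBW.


Pt = 39.1 W = 15.9218 dBW
EIRP = Pt_dBW + Gt - losses = 15.9218 + 29.4 - 2.4 = 42.9218 dBW

42.9218 dBW


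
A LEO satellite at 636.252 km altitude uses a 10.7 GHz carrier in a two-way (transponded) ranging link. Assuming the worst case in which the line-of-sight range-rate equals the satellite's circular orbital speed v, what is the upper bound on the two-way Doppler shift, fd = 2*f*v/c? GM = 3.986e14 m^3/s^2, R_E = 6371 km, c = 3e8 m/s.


r = 7.007252e+06 m
v = sqrt(mu/r) = 7542.1433 m/s (worst-case radial velocity)
f = 10.7 GHz = 1.07e+10 Hz
fd = 2*f*v/c = 2*1.07e+10*7542.1433/3.0e+08
fd = 538006.2213 Hz

538006.2213 Hz


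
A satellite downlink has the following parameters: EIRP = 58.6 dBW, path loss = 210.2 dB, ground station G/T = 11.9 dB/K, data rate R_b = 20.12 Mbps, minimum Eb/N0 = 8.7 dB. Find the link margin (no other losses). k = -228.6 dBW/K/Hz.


C/N0 = EIRP - FSPL + G/T - k = 58.6 - 210.2 + 11.9 - (-228.6)
C/N0 = 88.9000 dB-Hz
R_b = 20.12 Mbps = 2.012e+07 bps -> 10*log10(R_b) = 73.0363 dB-Hz
Eb/N0 = C/N0 - 10*log10(R_b) = 88.9000 - 73.0363 = 15.8637 dB
Margin = Eb/N0 - Eb/N0_req = 15.8637 - 8.7 = 7.1637 dB (link closes)

7.1637 dB


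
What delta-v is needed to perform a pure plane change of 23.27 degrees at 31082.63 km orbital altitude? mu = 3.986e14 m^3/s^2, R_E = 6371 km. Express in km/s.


r = 37453.6300 km = 3.745363e+07 m
V = sqrt(mu/r) = 3262.2834 m/s
di = 23.27 deg = 0.4061381 rad
dV = 2*V*sin(di/2) = 2*3262.2834*sin(0.2030691)
dV = 1315.8503 m/s = 1.3159 km/s

1.3159 km/s


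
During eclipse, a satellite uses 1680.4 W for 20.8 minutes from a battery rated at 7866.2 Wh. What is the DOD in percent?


E_used = P * t / 60 = 1680.4 * 20.8 / 60 = 582.5387 Wh
DOD = E_used / E_total * 100 = 582.5387 / 7866.2 * 100
DOD = 7.4056 %

7.4056 %


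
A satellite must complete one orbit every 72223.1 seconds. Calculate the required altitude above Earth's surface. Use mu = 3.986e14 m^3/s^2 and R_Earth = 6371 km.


T = 72223.1 s
r = (mu*T^2/(4*pi^2))^(1/3) = (3.986e14 * 72223.1^2 / (4*pi^2))^(1/3)
r = 3.748377e+07 m = 37483.7704 km
alt = r - R_E = 37483.7704 - 6371 = 31112.7704 km

31112.7704 km


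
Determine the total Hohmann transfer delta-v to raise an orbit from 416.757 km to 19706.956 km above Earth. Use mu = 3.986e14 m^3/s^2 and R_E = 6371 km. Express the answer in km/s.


r1 = 6787.7570 km = 6.787757e+06 m
r2 = 26077.9560 km = 2.6077956e+07 m
dv1 = sqrt(mu/r1)*(sqrt(2*r2/(r1+r2)) - 1) = 1990.4032 m/s
dv2 = sqrt(mu/r2)*(1 - sqrt(2*r1/(r1+r2))) = 1396.9084 m/s
total dv = |dv1| + |dv2| = 1990.4032 + 1396.9084 = 3387.3116 m/s = 3.3873 km/s

3.3873 km/s


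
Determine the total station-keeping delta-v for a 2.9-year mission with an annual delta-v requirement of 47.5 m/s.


dV = rate * years = 47.5 * 2.9
dV = 137.7500 m/s

137.7500 m/s


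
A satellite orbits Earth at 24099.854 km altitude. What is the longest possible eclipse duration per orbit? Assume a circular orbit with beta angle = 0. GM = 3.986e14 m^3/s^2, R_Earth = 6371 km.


r = 30470.8540 km
T = 882.2403 min
Eclipse fraction = arcsin(R_E/r)/pi = arcsin(6371.0000/30470.8540)/pi
= arcsin(0.209085)/pi = 0.06704855
Eclipse duration = 0.06704855 * 882.2403 = 59.1529 min

59.1529 minutes


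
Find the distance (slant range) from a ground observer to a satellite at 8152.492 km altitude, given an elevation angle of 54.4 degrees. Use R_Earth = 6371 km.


h = 8152.492 km, el = 54.4 deg
d = -R_E*sin(el) + sqrt((R_E*sin(el))^2 + 2*R_E*h + h^2)
d = -6371.0000*sin(0.9494591) + sqrt((6371.0000*0.8131008)^2 + 2*6371.0000*8152.492 + 8152.492^2)
d = 8861.7194 km

8861.7194 km


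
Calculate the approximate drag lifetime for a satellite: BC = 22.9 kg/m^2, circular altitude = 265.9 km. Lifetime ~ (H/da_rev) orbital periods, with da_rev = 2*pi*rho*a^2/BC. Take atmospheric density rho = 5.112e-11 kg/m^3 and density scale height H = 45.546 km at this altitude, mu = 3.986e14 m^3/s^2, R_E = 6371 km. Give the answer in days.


a = R_E + alt = 6636.9000 km = 6.6369e+06 m
da_rev = 2*pi*rho*a^2/BC = 2*pi*5.112e-11*(6.6369e+06)^2/22.9 = 617.825429 m per revolution
N = H/da_rev = 45546.0000 m / 617.825429 m = 73.7199 revolutions
P = 2*pi*sqrt(a^3/mu) = 5380.9522 s
lifetime = N*P = 73.7199 * 5380.9522 = 396683.0053 s = 4.5912 days

4.5912 days


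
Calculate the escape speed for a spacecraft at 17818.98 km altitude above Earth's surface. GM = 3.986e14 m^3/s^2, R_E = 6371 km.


r = 6371.0 + 17818.98 = 24189.9800 km = 2.418998e+07 m
v_esc = sqrt(2*mu/r) = sqrt(2*3.986e14 / 2.418998e+07)
v_esc = 5740.7137 m/s = 5.7407 km/s

5.7407 km/s


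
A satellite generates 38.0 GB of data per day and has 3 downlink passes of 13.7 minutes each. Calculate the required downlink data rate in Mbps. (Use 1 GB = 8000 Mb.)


total contact time = 3 * 13.7 * 60 = 2466.0000 s
data = 38.0 GB = 304000.0000 Mb
rate = 304000.0000 / 2466.0000 = 123.2766 Mbps

123.2766 Mbps


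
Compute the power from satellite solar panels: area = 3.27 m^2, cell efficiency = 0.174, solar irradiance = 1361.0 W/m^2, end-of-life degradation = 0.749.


P = area * eta * S * degradation
P = 3.27 * 0.174 * 1361.0 * 0.749
P = 580.0120 W

580.0120 W


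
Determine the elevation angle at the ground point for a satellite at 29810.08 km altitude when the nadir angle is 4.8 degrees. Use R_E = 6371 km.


r = R_E + alt = 36181.0800 km
Law of sines in the satellite / Earth-center / ground-point triangle:
  sin(nadir)/R_E = sin(90 + el)/r  =>  cos(el) = (r/R_E)*sin(nadir)
cos(el) = (36181.0800 / 6371.0000) * sin(4.8 deg) = 0.4752087
el = arccos(0.4752087) = 61.6271 deg
(Earth-central angle = 90 - nadir - el = 23.5729 deg)

61.6271 degrees


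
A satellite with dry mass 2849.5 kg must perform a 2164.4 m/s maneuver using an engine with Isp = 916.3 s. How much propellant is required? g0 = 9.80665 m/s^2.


ve = Isp * g0 = 916.3 * 9.80665 = 8985.833395 m/s
mass ratio = exp(dv/ve) = exp(2164.4/8985.833395) = 1.27235311
m_prop = m_dry * (mr - 1) = 2849.5 * (1.27235311 - 1)
m_prop = 776.0702 kg

776.0702 kg


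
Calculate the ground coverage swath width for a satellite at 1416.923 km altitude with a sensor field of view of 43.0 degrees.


FOV = 43.0 deg = 0.7504916 rad
swath = 2 * alt * tan(FOV/2) = 2 * 1416.923 * tan(0.3752458)
swath = 2 * 1416.923 * 0.3939105
swath = 1116.2816 km

1116.2816 km


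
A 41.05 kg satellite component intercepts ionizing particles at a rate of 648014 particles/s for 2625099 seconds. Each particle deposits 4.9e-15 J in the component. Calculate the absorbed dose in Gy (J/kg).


Total energy deposited = rate * time * E_per
  = 648014 * 2625099 * 4.9e-15 = 0.008335394 J
Dose = E_total / mass = 0.008335394 / 41.05
Dose = 2.0305468e-04 Gy

2.0305e-04 Gy


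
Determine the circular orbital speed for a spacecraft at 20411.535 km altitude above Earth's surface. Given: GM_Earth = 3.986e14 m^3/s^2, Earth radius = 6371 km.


r = R_E + alt = 6371.0 + 20411.535 = 26782.5350 km = 2.6782535e+07 m
v = sqrt(mu/r) = sqrt(3.986e14 / 2.6782535e+07) = 3857.8275 m/s = 3.8578 km/s

3.8578 km/s


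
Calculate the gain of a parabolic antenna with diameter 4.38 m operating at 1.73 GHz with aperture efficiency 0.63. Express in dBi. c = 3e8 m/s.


lambda = c/f = 3e8 / 1.73e+09 = 0.1734104 m
G = eta*(pi*D/lambda)^2 = 0.63*(pi*4.38/0.1734104)^2
G = 3966.7809 (linear)
G = 10*log10(3966.7809) = 35.9844 dBi

35.9844 dBi


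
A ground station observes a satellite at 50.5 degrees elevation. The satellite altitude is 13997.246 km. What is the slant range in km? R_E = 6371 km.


h = 13997.246 km, el = 50.5 deg
d = -R_E*sin(el) + sqrt((R_E*sin(el))^2 + 2*R_E*h + h^2)
d = -6371.0000*sin(0.8813913) + sqrt((6371.0000*0.7716246)^2 + 2*6371.0000*13997.246 + 13997.246^2)
d = 15045.0183 km

15045.0183 km


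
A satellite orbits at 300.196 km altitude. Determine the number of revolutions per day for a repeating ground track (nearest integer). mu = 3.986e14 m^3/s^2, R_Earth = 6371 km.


r = 6.671196e+06 m
T = 2*pi*sqrt(r^3/mu) = 5422.7149 s = 90.3786 min
revs/day = 1440 / 90.3786 = 15.9330
Rounded: 16 revolutions per day

16 revolutions per day


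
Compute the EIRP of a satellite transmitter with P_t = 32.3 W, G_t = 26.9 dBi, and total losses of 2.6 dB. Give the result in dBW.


Pt = 32.3 W = 15.0920 dBW
EIRP = Pt_dBW + Gt - losses = 15.0920 + 26.9 - 2.6 = 39.3920 dBW

39.3920 dBW


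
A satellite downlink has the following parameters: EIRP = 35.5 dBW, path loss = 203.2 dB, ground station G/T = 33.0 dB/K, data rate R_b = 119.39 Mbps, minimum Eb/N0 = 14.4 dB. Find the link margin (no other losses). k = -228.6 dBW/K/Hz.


C/N0 = EIRP - FSPL + G/T - k = 35.5 - 203.2 + 33.0 - (-228.6)
C/N0 = 93.9000 dB-Hz
R_b = 119.39 Mbps = 1.1939e+08 bps -> 10*log10(R_b) = 80.7697 dB-Hz
Eb/N0 = C/N0 - 10*log10(R_b) = 93.9000 - 80.7697 = 13.1303 dB
Margin = Eb/N0 - Eb/N0_req = 13.1303 - 14.4 = -1.2697 dB (negative margin: link does not close)

-1.2697 dB


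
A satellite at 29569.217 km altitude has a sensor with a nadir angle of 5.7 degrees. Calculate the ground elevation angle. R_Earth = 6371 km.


r = R_E + alt = 35940.2170 km
Law of sines in the satellite / Earth-center / ground-point triangle:
  sin(nadir)/R_E = sin(90 + el)/r  =>  cos(el) = (r/R_E)*sin(nadir)
cos(el) = (35940.2170 / 6371.0000) * sin(5.7 deg) = 0.5602846
el = arccos(0.5602846) = 55.9245 deg
(Earth-central angle = 90 - nadir - el = 28.3755 deg)

55.9245 degrees


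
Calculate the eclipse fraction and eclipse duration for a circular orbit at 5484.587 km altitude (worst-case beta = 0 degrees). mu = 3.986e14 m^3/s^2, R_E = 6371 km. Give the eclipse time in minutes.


r = 11855.5870 km
T = 214.1138 min
Eclipse fraction = arcsin(R_E/r)/pi = arcsin(6371.0000/11855.5870)/pi
= arcsin(0.5373838)/pi = 0.1805873
Eclipse duration = 0.1805873 * 214.1138 = 38.6662 min

38.6662 minutes


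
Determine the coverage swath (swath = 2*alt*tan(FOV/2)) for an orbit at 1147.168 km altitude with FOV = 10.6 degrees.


FOV = 10.6 deg = 0.1850049 rad
swath = 2 * alt * tan(FOV/2) = 2 * 1147.168 * tan(0.09250245)
swath = 2 * 1147.168 * 0.0927672
swath = 212.8391 km

212.8391 km


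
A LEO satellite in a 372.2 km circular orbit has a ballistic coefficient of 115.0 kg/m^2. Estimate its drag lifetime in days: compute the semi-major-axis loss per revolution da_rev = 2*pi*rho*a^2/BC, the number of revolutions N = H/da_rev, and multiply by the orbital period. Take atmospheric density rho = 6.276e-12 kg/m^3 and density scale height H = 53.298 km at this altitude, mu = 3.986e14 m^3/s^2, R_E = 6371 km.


a = R_E + alt = 6743.2000 km = 6.7432e+06 m
da_rev = 2*pi*rho*a^2/BC = 2*pi*6.276e-12*(6.7432e+06)^2/115.0 = 15.591828 m per revolution
N = H/da_rev = 53298.0000 m / 15.591828 m = 3418.3291 revolutions
P = 2*pi*sqrt(a^3/mu) = 5510.7446 s
lifetime = N*P = 3418.3291 * 5510.7446 = 1.8837538e+07 s = 218.0271 days

218.0271 days


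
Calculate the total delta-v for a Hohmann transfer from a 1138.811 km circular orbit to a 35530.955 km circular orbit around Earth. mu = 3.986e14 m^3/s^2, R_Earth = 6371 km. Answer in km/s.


r1 = 7509.8110 km = 7.509811e+06 m
r2 = 41901.9550 km = 4.1901955e+07 m
dv1 = sqrt(mu/r1)*(sqrt(2*r2/(r1+r2)) - 1) = 2202.5093 m/s
dv2 = sqrt(mu/r2)*(1 - sqrt(2*r1/(r1+r2))) = 1383.8061 m/s
total dv = |dv1| + |dv2| = 2202.5093 + 1383.8061 = 3586.3154 m/s = 3.5863 km/s

3.5863 km/s


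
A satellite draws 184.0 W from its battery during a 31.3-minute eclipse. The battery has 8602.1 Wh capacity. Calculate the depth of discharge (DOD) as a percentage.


E_used = P * t / 60 = 184.0 * 31.3 / 60 = 95.9867 Wh
DOD = E_used / E_total * 100 = 95.9867 / 8602.1 * 100
DOD = 1.1159 %

1.1159 %


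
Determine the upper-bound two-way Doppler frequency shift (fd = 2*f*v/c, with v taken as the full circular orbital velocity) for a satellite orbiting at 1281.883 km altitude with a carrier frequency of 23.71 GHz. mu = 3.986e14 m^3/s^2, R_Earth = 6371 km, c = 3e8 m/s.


r = 7.652883e+06 m
v = sqrt(mu/r) = 7216.9901 m/s (worst-case radial velocity)
f = 23.71 GHz = 2.371e+10 Hz
fd = 2*f*v/c = 2*2.371e+10*7216.9901/3.0e+08
fd = 1.1407656e+06 Hz

1.1408e+06 Hz


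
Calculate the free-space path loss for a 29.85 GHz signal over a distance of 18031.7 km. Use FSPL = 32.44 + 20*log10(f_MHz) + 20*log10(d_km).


f = 29.85 GHz = 29850.0000 MHz
d = 18031.7 km
FSPL = 32.44 + 20*log10(29850.0000) + 20*log10(18031.7)
FSPL = 32.44 + 89.4989 + 85.1207
FSPL = 207.0596 dB

207.0596 dB


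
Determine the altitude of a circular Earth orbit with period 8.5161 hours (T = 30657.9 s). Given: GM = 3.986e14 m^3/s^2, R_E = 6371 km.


T = 30657.9 s
r = (mu*T^2/(4*pi^2))^(1/3) = (3.986e14 * 30657.9^2 / (4*pi^2))^(1/3)
r = 2.1171622e+07 m = 21171.6215 km
alt = r - R_E = 21171.6215 - 6371 = 14800.6215 km

14800.6215 km


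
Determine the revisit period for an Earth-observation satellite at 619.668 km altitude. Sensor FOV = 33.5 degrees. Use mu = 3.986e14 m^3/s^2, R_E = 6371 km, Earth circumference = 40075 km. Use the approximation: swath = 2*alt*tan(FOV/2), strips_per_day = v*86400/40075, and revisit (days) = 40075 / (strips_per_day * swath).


swath = 2*619.668*tan(0.2923426) = 372.9978 km
v = sqrt(mu/r) = 7551.0841 m/s = 7.5511 km/s
strips/day = v*86400/40075 = 7.5511*86400/40075 = 16.2798
coverage/day = strips * swath = 16.2798 * 372.9978 = 6072.3359 km
revisit = 40075 / 6072.3359 = 6.5996 days

6.5996 days


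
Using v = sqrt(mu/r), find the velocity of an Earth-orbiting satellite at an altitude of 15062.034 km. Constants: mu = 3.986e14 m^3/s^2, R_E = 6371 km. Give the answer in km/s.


r = R_E + alt = 6371.0 + 15062.034 = 21433.0340 km = 2.1433034e+07 m
v = sqrt(mu/r) = sqrt(3.986e14 / 2.1433034e+07) = 4312.4773 m/s = 4.3125 km/s

4.3125 km/s


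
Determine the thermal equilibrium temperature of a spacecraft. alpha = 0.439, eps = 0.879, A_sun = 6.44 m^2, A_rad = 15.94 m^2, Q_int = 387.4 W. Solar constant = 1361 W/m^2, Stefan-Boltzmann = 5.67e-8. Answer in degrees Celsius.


Numerator = alpha*S*A_sun + Q_int = 0.439*1361*6.44 + 387.4 = 4235.1648 W
Denominator = eps*sigma*A_rad = 0.879*5.67e-8*15.94 = 7.9443844e-07 W/K^4
T^4 = 5.3310169e+09 K^4
T = 270.2107 K = -2.9393 C

-2.9393 degrees Celsius


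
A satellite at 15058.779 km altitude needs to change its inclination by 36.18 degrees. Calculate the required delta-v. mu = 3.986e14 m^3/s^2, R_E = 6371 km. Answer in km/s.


r = 21429.7790 km = 2.1429779e+07 m
V = sqrt(mu/r) = 4312.8048 m/s
di = 36.18 deg = 0.6314601 rad
dV = 2*V*sin(di/2) = 2*4312.8048*sin(0.3157301)
dV = 2678.3426 m/s = 2.6783 km/s

2.6783 km/s


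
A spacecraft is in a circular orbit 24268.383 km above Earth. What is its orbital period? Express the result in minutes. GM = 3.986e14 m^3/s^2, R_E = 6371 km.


r = 30639.3830 km = 3.0639383e+07 m
T = 2*pi*sqrt(r^3/mu) = 2*pi*sqrt(2.8763388e+22 / 3.986e14)
T = 53374.1835 s = 889.5697 min

889.5697 minutes


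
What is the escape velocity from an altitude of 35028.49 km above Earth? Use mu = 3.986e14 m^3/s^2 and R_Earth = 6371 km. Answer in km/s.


r = 6371.0 + 35028.49 = 41399.4900 km = 4.139949e+07 m
v_esc = sqrt(2*mu/r) = sqrt(2*3.986e14 / 4.139949e+07)
v_esc = 4388.1973 m/s = 4.3882 km/s

4.3882 km/s


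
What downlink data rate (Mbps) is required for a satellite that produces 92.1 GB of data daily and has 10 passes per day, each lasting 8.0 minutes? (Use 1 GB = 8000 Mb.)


total contact time = 10 * 8.0 * 60 = 4800.0000 s
data = 92.1 GB = 736800.0000 Mb
rate = 736800.0000 / 4800.0000 = 153.5000 Mbps

153.5000 Mbps


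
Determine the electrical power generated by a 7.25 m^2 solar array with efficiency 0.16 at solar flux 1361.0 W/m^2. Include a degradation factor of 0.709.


P = area * eta * S * degradation
P = 7.25 * 0.16 * 1361.0 * 0.709
P = 1119.3408 W

1119.3408 W


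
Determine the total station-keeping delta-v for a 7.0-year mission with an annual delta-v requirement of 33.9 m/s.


dV = rate * years = 33.9 * 7.0
dV = 237.3000 m/s

237.3000 m/s


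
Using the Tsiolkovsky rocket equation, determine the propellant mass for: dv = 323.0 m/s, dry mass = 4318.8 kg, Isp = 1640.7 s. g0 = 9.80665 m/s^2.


ve = Isp * g0 = 1640.7 * 9.80665 = 16089.770655 m/s
mass ratio = exp(dv/ve) = exp(323.0/16089.770655) = 1.02027772
m_prop = m_dry * (mr - 1) = 4318.8 * (1.02027772 - 1)
m_prop = 87.5754 kg

87.5754 kg


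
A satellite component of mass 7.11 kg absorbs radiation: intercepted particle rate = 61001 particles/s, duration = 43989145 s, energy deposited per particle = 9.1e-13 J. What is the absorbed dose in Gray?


Total energy deposited = rate * time * E_per
  = 61001 * 43989145 * 9.1e-13 = 2.4419 J
Dose = E_total / mass = 2.4419 / 7.11
Dose = 0.3434427 Gy

0.3434 Gy


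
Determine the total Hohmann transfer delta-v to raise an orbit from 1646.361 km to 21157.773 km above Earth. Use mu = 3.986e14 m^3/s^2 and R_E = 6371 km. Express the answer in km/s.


r1 = 8017.3610 km = 8.017361e+06 m
r2 = 27528.7730 km = 2.7528773e+07 m
dv1 = sqrt(mu/r1)*(sqrt(2*r2/(r1+r2)) - 1) = 1724.3286 m/s
dv2 = sqrt(mu/r2)*(1 - sqrt(2*r1/(r1+r2))) = 1249.4808 m/s
total dv = |dv1| + |dv2| = 1724.3286 + 1249.4808 = 2973.8094 m/s = 2.9738 km/s

2.9738 km/s


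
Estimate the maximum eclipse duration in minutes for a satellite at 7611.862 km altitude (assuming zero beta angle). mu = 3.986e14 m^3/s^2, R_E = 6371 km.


r = 13982.8620 km
T = 274.2547 min
Eclipse fraction = arcsin(R_E/r)/pi = arcsin(6371.0000/13982.8620)/pi
= arcsin(0.4556292)/pi = 0.1505857
Eclipse duration = 0.1505857 * 274.2547 = 41.2988 min

41.2988 minutes


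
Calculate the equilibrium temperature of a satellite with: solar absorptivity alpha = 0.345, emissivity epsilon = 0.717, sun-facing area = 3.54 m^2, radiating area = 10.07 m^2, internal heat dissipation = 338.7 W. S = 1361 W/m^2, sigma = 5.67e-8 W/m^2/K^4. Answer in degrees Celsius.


Numerator = alpha*S*A_sun + Q_int = 0.345*1361*3.54 + 338.7 = 2000.8893 W
Denominator = eps*sigma*A_rad = 0.717*5.67e-8*10.07 = 4.0938477e-07 W/K^4
T^4 = 4.8875518e+09 K^4
T = 264.4069 K = -8.7431 C

-8.7431 degrees Celsius


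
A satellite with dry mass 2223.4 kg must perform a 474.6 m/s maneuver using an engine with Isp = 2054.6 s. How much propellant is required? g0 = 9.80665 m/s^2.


ve = Isp * g0 = 2054.6 * 9.80665 = 20148.743090 m/s
mass ratio = exp(dv/ve) = exp(474.6/20148.743090) = 1.02383442
m_prop = m_dry * (mr - 1) = 2223.4 * (1.02383442 - 1)
m_prop = 52.9935 kg

52.9935 kg


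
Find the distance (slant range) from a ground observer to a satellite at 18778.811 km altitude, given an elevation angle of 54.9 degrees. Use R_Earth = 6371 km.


h = 18778.811 km, el = 54.9 deg
d = -R_E*sin(el) + sqrt((R_E*sin(el))^2 + 2*R_E*h + h^2)
d = -6371.0000*sin(0.9581858) + sqrt((6371.0000*0.8181497)^2 + 2*6371.0000*18778.811 + 18778.811^2)
d = 19669.1436 km

19669.1436 km
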